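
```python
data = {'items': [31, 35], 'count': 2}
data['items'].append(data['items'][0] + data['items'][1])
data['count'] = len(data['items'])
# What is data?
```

After line 1: data = {'items': [31, 35], 'count': 2}
After line 2 (append 31 + 35 = 66): data = {'items': [31, 35, 66], 'count': 2}
After line 3 (count = len(items) = 3): data = {'items': [31, 35, 66], 'count': 3}

{'items': [31, 35, 66], 'count': 3}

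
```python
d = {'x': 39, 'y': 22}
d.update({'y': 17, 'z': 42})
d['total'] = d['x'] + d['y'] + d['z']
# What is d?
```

After line 1: d = {'x': 39, 'y': 22}
After line 2 (y overwritten, z added): d = {'x': 39, 'y': 17, 'z': 42}
After line 3 (total = 39 + 17 + 42 = 98): d = {'x': 39, 'y': 17, 'z': 42, 'total': 98}

{'x': 39, 'y': 17, 'z': 42, 'total': 98}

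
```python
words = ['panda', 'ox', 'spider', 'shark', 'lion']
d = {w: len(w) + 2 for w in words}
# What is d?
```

{'panda': 7, 'ox': 4, 'spider': 8, 'shark': 7, 'lion': 6}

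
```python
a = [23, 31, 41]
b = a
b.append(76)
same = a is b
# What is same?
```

After line 1: a = [23, 31, 41]
After line 2 (b = a is an alias, same object): a = [23, 31, 41], b = [23, 31, 41]
After line 3 (b.append mutates the shared list): a = [23, 31, 41, 76], b = [23, 31, 41, 76]
After line 4 (same = a is b; same object -> True): same = True

True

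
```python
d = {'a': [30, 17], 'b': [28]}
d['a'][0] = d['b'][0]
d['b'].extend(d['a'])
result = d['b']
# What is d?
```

After line 1: d = {'a': [30, 17], 'b': [28]}
After line 2 (a[0] = b[0] = 28): d = {'a': [28, 17], 'b': [28]}
After line 3 (b.extend(a) appends [28, 17]): d = {'a': [28, 17], 'b': [28, 28, 17]}
After line 4: result = d['b'] = [28, 28, 17]

{'a': [28, 17], 'b': [28, 28, 17]}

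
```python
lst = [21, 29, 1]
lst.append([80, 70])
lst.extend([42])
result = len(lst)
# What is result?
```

After line 1: lst = [21, 29, 1]
After line 2 (append adds [80, 70] as single element): lst = [21, 29, 1, [80, 70]]
After line 3 (extend unpacks [42], adds 42): lst = [21, 29, 1, [80, 70], 42]
After line 4: result = len(lst) = 5

5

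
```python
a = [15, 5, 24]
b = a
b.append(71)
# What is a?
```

After line 1: a = [15, 5, 24]
After line 2 (b = a is an alias, same object): a = [15, 5, 24], b = [15, 5, 24]
After line 3 (b.append mutates the shared list): a = [15, 5, 24, 71], b = [15, 5, 24, 71]

[15, 5, 24, 71]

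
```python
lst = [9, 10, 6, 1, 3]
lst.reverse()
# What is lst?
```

[3, 1, 6, 10, 9]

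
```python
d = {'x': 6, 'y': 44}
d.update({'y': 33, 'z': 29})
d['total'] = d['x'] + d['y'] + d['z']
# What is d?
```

After line 1: d = {'x': 6, 'y': 44}
After line 2 (y overwritten, z added): d = {'x': 6, 'y': 33, 'z': 29}
After line 3 (total = 6 + 33 + 29 = 68): d = {'x': 6, 'y': 33, 'z': 29, 'total': 68}

{'x': 6, 'y': 33, 'z': 29, 'total': 68}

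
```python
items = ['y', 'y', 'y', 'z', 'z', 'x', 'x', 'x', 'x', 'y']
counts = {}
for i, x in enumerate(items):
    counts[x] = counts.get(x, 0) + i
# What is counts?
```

Initial: counts = {}, items = ['y', 'y', 'y', 'z', 'z', 'x', 'x', 'x', 'x', 'y']
i=0, x='y': counts = {'y': 0}
i=1, x='y': counts = {'y': 1}
i=2, x='y': counts = {'y': 3}
i=3, x='z': counts = {'y': 3, 'z': 3}
i=4, x='z': counts = {'y': 3, 'z': 7}
i=5, x='x': counts = {'y': 3, 'z': 7, 'x': 5}
i=6, x='x': counts = {'y': 3, 'z': 7, 'x': 11}
i=7, x='x': counts = {'y': 3, 'z': 7, 'x': 18}
i=8, x='x': counts = {'y': 3, 'z': 7, 'x': 26}
i=9, x='y': counts = {'y': 12, 'z': 7, 'x': 26}

{'y': 12, 'z': 7, 'x': 26}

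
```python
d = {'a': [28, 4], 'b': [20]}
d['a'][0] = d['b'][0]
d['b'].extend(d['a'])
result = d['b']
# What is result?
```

After line 1: d = {'a': [28, 4], 'b': [20]}
After line 2 (a[0] = b[0] = 20): d = {'a': [20, 4], 'b': [20]}
After line 3 (b.extend(a) appends [20, 4]): d = {'a': [20, 4], 'b': [20, 20, 4]}
After line 4: result = d['b'] = [20, 20, 4]

[20, 20, 4]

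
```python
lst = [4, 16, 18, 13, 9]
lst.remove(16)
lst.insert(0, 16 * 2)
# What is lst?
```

After line 1: lst = [4, 16, 18, 13, 9]
After line 2 (remove first 16): lst = [4, 18, 13, 9]
After line 3 (insert 32 at index 0): lst = [32, 4, 18, 13, 9]

[32, 4, 18, 13, 9]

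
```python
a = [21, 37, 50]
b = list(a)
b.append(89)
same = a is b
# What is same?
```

After line 1: a = [21, 37, 50]
After line 2 (b = list(a) is a shallow copy, new object): a = [21, 37, 50], b = [21, 37, 50]
After line 3 (append only mutates b): a = [21, 37, 50], b = [21, 37, 50, 89]
After line 4 (same = a is b; different objects -> False): same = False

False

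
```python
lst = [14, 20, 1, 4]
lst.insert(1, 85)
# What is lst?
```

[14, 85, 20, 1, 4]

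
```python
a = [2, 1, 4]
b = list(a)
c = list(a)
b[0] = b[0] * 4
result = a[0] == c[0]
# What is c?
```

After line 1: a = [2, 1, 4]
After line 2 (b = list(a), copy): a = [2, 1, 4], b = [2, 1, 4]
After line 3 (c = list(a) is a copy, new object): c = [2, 1, 4]
After line 4 (b[0] = 2 * 4 = 8; only b mutates (copy)): a = [2, 1, 4], b = [8, 1, 4], c = [2, 1, 4]
After line 5 (a[0] = 2, c[0] = 2; result = True)

[2, 1, 4]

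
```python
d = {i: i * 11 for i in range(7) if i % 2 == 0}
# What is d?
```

{0: 0, 2: 22, 4: 44, 6: 66}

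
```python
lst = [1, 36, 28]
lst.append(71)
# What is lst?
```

[1, 36, 28, 71]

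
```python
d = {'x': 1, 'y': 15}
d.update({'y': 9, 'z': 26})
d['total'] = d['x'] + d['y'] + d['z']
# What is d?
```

After line 1: d = {'x': 1, 'y': 15}
After line 2 (y overwritten, z added): d = {'x': 1, 'y': 9, 'z': 26}
After line 3 (total = 1 + 9 + 26 = 36): d = {'x': 1, 'y': 9, 'z': 26, 'total': 36}

{'x': 1, 'y': 9, 'z': 26, 'total': 36}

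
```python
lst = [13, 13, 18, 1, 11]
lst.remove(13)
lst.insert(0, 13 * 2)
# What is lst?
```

After line 1: lst = [13, 13, 18, 1, 11]
After line 2 (remove first 13): lst = [13, 18, 1, 11]
After line 3 (insert 26 at index 0): lst = [26, 13, 18, 1, 11]

[26, 13, 18, 1, 11]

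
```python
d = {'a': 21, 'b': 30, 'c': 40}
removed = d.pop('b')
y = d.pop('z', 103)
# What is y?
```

After line 1: d = {'a': 21, 'b': 30, 'c': 40}
After line 2 (pop 'b' returns 30): d = {'a': 21, 'c': 40}, removed = 30
After line 3 (pop 'z' missing, returns default 103): d = {'a': 21, 'c': 40}, y = 103

103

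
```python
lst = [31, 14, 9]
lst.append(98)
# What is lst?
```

[31, 14, 9, 98]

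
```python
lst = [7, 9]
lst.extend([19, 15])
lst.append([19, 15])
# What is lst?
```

After line 1: lst = [7, 9]
After line 2 (extend unpacks [19, 15]): lst = [7, 9, 19, 15]
After line 3 (append adds [19, 15] as single element): lst = [7, 9, 19, 15, [19, 15]]

[7, 9, 19, 15, [19, 15]]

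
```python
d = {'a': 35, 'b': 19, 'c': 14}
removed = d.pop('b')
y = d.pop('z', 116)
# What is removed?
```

After line 1: d = {'a': 35, 'b': 19, 'c': 14}
After line 2 (pop 'b' returns 19): d = {'a': 35, 'c': 14}, removed = 19
After line 3 (pop 'z' missing, returns default 116): d = {'a': 35, 'c': 14}, y = 116

19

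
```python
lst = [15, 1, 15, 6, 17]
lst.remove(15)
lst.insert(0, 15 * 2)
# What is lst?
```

After line 1: lst = [15, 1, 15, 6, 17]
After line 2 (remove first 15): lst = [1, 15, 6, 17]
After line 3 (insert 30 at index 0): lst = [30, 1, 15, 6, 17]

[30, 1, 15, 6, 17]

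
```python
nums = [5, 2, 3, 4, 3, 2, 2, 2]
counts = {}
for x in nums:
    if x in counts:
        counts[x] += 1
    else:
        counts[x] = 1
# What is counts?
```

Initial: counts = {}, nums = [5, 2, 3, 4, 3, 2, 2, 2]
See 5: counts = {5: 1}
See 2: counts = {5: 1, 2: 1}
See 3: counts = {5: 1, 2: 1, 3: 1}
See 4: counts = {5: 1, 2: 1, 3: 1, 4: 1}
See 3: counts = {5: 1, 2: 1, 3: 2, 4: 1}
See 2: counts = {5: 1, 2: 2, 3: 2, 4: 1}
See 2: counts = {5: 1, 2: 3, 3: 2, 4: 1}
See 2: counts = {5: 1, 2: 4, 3: 2, 4: 1}

{5: 1, 2: 4, 3: 2, 4: 1}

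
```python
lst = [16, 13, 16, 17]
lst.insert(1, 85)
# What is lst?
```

[16, 85, 13, 16, 17]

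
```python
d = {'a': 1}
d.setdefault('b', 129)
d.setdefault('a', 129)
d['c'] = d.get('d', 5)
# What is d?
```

After line 1: d = {'a': 1}
After line 2 (setdefault adds 'b'=129): d = {'a': 1, 'b': 129}
After line 3 (setdefault 'a' no-op, already exists): d = {'a': 1, 'b': 129}
After line 4 (get('d', 5) returns default since 'd' not in d): d = {'a': 1, 'b': 129, 'c': 5}

{'a': 1, 'b': 129, 'c': 5}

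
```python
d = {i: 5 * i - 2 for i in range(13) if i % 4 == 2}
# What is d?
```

{2: 8, 6: 28, 10: 48}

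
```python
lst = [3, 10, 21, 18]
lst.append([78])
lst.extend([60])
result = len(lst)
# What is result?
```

After line 1: lst = [3, 10, 21, 18]
After line 2 (append adds [78] as single element): lst = [3, 10, 21, 18, [78]]
After line 3 (extend unpacks [60], adds 60): lst = [3, 10, 21, 18, [78], 60]
After line 4: result = len(lst) = 6

6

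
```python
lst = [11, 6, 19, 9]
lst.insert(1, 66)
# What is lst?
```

[11, 66, 6, 19, 9]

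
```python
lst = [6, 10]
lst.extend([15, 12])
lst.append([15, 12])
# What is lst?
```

After line 1: lst = [6, 10]
After line 2 (extend unpacks [15, 12]): lst = [6, 10, 15, 12]
After line 3 (append adds [15, 12] as single element): lst = [6, 10, 15, 12, [15, 12]]

[6, 10, 15, 12, [15, 12]]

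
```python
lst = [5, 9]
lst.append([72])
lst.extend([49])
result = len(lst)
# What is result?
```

After line 1: lst = [5, 9]
After line 2 (append adds [72] as single element): lst = [5, 9, [72]]
After line 3 (extend unpacks [49], adds 49): lst = [5, 9, [72], 49]
After line 4: result = len(lst) = 4

4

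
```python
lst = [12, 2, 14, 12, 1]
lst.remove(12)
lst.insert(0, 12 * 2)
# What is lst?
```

After line 1: lst = [12, 2, 14, 12, 1]
After line 2 (remove first 12): lst = [2, 14, 12, 1]
After line 3 (insert 24 at index 0): lst = [24, 2, 14, 12, 1]

[24, 2, 14, 12, 1]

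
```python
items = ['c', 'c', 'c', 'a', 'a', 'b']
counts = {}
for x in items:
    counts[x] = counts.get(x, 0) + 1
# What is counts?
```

Initial: counts = {}, items = ['c', 'c', 'c', 'a', 'a', 'b']
See 'c': counts = {'c': 1}
See 'c': counts = {'c': 2}
See 'c': counts = {'c': 3}
See 'a': counts = {'c': 3, 'a': 1}
See 'a': counts = {'c': 3, 'a': 2}
See 'b': counts = {'c': 3, 'a': 2, 'b': 1}

{'c': 3, 'a': 2, 'b': 1}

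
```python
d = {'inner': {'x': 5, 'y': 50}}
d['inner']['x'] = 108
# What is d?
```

After line 1: d = {'inner': {'x': 5, 'y': 50}}
After line 2 (inner x overwritten): d = {'inner': {'x': 108, 'y': 50}}

{'inner': {'x': 108, 'y': 50}}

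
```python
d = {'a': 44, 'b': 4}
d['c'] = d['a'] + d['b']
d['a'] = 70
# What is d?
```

After line 1: d = {'a': 44, 'b': 4}
After line 2 (d['c'] = 44 + 4): d = {'a': 44, 'b': 4, 'c': 48}
After line 3: d = {'a': 70, 'b': 4, 'c': 48}

{'a': 70, 'b': 4, 'c': 48}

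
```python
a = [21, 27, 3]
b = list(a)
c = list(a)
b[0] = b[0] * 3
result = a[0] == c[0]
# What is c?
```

After line 1: a = [21, 27, 3]
After line 2 (b = list(a), copy): a = [21, 27, 3], b = [21, 27, 3]
After line 3 (c = list(a) is a copy, new object): c = [21, 27, 3]
After line 4 (b[0] = 21 * 3 = 63; only b mutates (copy)): a = [21, 27, 3], b = [63, 27, 3], c = [21, 27, 3]
After line 5 (a[0] = 21, c[0] = 21; result = True)

[21, 27, 3]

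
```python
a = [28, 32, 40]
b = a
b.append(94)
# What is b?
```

After line 1: a = [28, 32, 40]
After line 2 (b = a is an alias, same object): a = [28, 32, 40], b = [28, 32, 40]
After line 3 (b.append mutates the shared list): a = [28, 32, 40, 94], b = [28, 32, 40, 94]

[28, 32, 40, 94]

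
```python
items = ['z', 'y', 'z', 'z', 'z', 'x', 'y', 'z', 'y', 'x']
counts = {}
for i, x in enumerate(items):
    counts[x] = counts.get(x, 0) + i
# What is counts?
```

Initial: counts = {}, items = ['z', 'y', 'z', 'z', 'z', 'x', 'y', 'z', 'y', 'x']
i=0, x='z': counts = {'z': 0}
i=1, x='y': counts = {'z': 0, 'y': 1}
i=2, x='z': counts = {'z': 2, 'y': 1}
i=3, x='z': counts = {'z': 5, 'y': 1}
i=4, x='z': counts = {'z': 9, 'y': 1}
i=5, x='x': counts = {'z': 9, 'y': 1, 'x': 5}
i=6, x='y': counts = {'z': 9, 'y': 7, 'x': 5}
i=7, x='z': counts = {'z': 16, 'y': 7, 'x': 5}
i=8, x='y': counts = {'z': 16, 'y': 15, 'x': 5}
i=9, x='x': counts = {'z': 16, 'y': 15, 'x': 14}

{'z': 16, 'y': 15, 'x': 14}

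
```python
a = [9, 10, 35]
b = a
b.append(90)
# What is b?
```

After line 1: a = [9, 10, 35]
After line 2 (b = a is an alias, same object): a = [9, 10, 35], b = [9, 10, 35]
After line 3 (b.append mutates the shared list): a = [9, 10, 35, 90], b = [9, 10, 35, 90]

[9, 10, 35, 90]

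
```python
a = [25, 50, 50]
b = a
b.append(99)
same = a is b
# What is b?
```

After line 1: a = [25, 50, 50]
After line 2 (b = a is an alias, same object): a = [25, 50, 50], b = [25, 50, 50]
After line 3 (b.append mutates the shared list): a = [25, 50, 50, 99], b = [25, 50, 50, 99]
After line 4 (same = a is b; same object -> True): same = True

[25, 50, 50, 99]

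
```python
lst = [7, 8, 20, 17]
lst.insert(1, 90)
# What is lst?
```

[7, 90, 8, 20, 17]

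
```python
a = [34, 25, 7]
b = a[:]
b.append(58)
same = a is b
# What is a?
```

After line 1: a = [34, 25, 7]
After line 2 (b = a[:] is a shallow copy, new object): a = [34, 25, 7], b = [34, 25, 7]
After line 3 (append only mutates b): a = [34, 25, 7], b = [34, 25, 7, 58]
After line 4 (same = a is b; different objects -> False): same = False

[34, 25, 7]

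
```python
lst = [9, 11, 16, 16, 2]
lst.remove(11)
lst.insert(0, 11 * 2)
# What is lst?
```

After line 1: lst = [9, 11, 16, 16, 2]
After line 2 (remove first 11): lst = [9, 16, 16, 2]
After line 3 (insert 22 at index 0): lst = [22, 9, 16, 16, 2]

[22, 9, 16, 16, 2]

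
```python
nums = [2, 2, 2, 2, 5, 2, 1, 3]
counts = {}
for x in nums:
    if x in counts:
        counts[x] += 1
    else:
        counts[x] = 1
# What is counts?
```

Initial: counts = {}, nums = [2, 2, 2, 2, 5, 2, 1, 3]
See 2: counts = {2: 1}
See 2: counts = {2: 2}
See 2: counts = {2: 3}
See 2: counts = {2: 4}
See 5: counts = {2: 4, 5: 1}
See 2: counts = {2: 5, 5: 1}
See 1: counts = {2: 5, 5: 1, 1: 1}
See 3: counts = {2: 5, 5: 1, 1: 1, 3: 1}

{2: 5, 5: 1, 1: 1, 3: 1}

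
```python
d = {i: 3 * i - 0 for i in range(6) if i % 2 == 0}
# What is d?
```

{0: 0, 2: 6, 4: 12}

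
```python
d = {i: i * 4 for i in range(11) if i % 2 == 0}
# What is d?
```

{0: 0, 2: 8, 4: 16, 6: 24, 8: 32, 10: 40}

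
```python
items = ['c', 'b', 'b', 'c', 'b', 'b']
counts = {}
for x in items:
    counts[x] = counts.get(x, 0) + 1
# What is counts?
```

Initial: counts = {}, items = ['c', 'b', 'b', 'c', 'b', 'b']
See 'c': counts = {'c': 1}
See 'b': counts = {'c': 1, 'b': 1}
See 'b': counts = {'c': 1, 'b': 2}
See 'c': counts = {'c': 2, 'b': 2}
See 'b': counts = {'c': 2, 'b': 3}
See 'b': counts = {'c': 2, 'b': 4}

{'c': 2, 'b': 4}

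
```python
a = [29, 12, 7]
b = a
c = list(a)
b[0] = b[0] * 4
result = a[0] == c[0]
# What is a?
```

After line 1: a = [29, 12, 7]
After line 2 (b = a, alias): a = [29, 12, 7], b = [29, 12, 7]
After line 3 (c = list(a) is a copy, new object): c = [29, 12, 7]
After line 4 (b[0] = 29 * 4 = 116; mutates shared a/b): a = b = [116, 12, 7], c = [29, 12, 7]
After line 5 (a[0] = 116, c[0] = 29; result = False)

[116, 12, 7]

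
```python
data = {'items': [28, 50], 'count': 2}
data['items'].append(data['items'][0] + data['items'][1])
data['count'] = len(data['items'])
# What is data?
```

After line 1: data = {'items': [28, 50], 'count': 2}
After line 2 (append 28 + 50 = 78): data = {'items': [28, 50, 78], 'count': 2}
After line 3 (count = len(items) = 3): data = {'items': [28, 50, 78], 'count': 3}

{'items': [28, 50, 78], 'count': 3}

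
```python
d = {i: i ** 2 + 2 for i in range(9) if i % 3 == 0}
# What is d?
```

{0: 2, 3: 11, 6: 38}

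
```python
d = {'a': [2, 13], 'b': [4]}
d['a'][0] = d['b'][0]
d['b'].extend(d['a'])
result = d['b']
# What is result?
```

After line 1: d = {'a': [2, 13], 'b': [4]}
After line 2 (a[0] = b[0] = 4): d = {'a': [4, 13], 'b': [4]}
After line 3 (b.extend(a) appends [4, 13]): d = {'a': [4, 13], 'b': [4, 4, 13]}
After line 4: result = d['b'] = [4, 4, 13]

[4, 4, 13]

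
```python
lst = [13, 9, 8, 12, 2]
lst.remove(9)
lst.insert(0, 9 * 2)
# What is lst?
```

After line 1: lst = [13, 9, 8, 12, 2]
After line 2 (remove first 9): lst = [13, 8, 12, 2]
After line 3 (insert 18 at index 0): lst = [18, 13, 8, 12, 2]

[18, 13, 8, 12, 2]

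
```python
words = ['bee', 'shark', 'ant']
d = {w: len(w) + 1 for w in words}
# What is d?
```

{'bee': 4, 'shark': 6, 'ant': 4}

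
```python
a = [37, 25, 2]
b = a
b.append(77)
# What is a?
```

After line 1: a = [37, 25, 2]
After line 2 (b = a is an alias, same object): a = [37, 25, 2], b = [37, 25, 2]
After line 3 (b.append mutates the shared list): a = [37, 25, 2, 77], b = [37, 25, 2, 77]

[37, 25, 2, 77]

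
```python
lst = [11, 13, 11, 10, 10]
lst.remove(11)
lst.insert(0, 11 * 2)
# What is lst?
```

After line 1: lst = [11, 13, 11, 10, 10]
After line 2 (remove first 11): lst = [13, 11, 10, 10]
After line 3 (insert 22 at index 0): lst = [22, 13, 11, 10, 10]

[22, 13, 11, 10, 10]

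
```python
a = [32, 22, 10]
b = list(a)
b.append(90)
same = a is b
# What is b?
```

After line 1: a = [32, 22, 10]
After line 2 (b = list(a) is a shallow copy, new object): a = [32, 22, 10], b = [32, 22, 10]
After line 3 (append only mutates b): a = [32, 22, 10], b = [32, 22, 10, 90]
After line 4 (same = a is b; different objects -> False): same = False

[32, 22, 10, 90]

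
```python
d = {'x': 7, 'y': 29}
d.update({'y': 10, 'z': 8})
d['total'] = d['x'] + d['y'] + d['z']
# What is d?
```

After line 1: d = {'x': 7, 'y': 29}
After line 2 (y overwritten, z added): d = {'x': 7, 'y': 10, 'z': 8}
After line 3 (total = 7 + 10 + 8 = 25): d = {'x': 7, 'y': 10, 'z': 8, 'total': 25}

{'x': 7, 'y': 10, 'z': 8, 'total': 25}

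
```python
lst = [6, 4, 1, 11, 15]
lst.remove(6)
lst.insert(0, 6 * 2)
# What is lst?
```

After line 1: lst = [6, 4, 1, 11, 15]
After line 2 (remove first 6): lst = [4, 1, 11, 15]
After line 3 (insert 12 at index 0): lst = [12, 4, 1, 11, 15]

[12, 4, 1, 11, 15]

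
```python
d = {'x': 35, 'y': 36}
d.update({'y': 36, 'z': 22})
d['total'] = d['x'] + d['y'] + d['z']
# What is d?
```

After line 1: d = {'x': 35, 'y': 36}
After line 2 (y overwritten, z added): d = {'x': 35, 'y': 36, 'z': 22}
After line 3 (total = 35 + 36 + 22 = 93): d = {'x': 35, 'y': 36, 'z': 22, 'total': 93}

{'x': 35, 'y': 36, 'z': 22, 'total': 93}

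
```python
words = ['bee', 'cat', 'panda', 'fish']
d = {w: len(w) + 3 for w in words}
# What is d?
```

{'bee': 6, 'cat': 6, 'panda': 8, 'fish': 7}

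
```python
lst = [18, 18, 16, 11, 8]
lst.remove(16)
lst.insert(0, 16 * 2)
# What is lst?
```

After line 1: lst = [18, 18, 16, 11, 8]
After line 2 (remove first 16): lst = [18, 18, 11, 8]
After line 3 (insert 32 at index 0): lst = [32, 18, 18, 11, 8]

[32, 18, 18, 11, 8]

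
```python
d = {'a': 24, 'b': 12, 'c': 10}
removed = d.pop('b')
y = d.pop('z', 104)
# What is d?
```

After line 1: d = {'a': 24, 'b': 12, 'c': 10}
After line 2 (pop 'b' returns 12): d = {'a': 24, 'c': 10}, removed = 12
After line 3 (pop 'z' missing, returns default 104): d = {'a': 24, 'c': 10}, y = 104

{'a': 24, 'c': 10}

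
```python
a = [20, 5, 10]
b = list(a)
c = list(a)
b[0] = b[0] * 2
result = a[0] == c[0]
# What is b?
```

After line 1: a = [20, 5, 10]
After line 2 (b = list(a), copy): a = [20, 5, 10], b = [20, 5, 10]
After line 3 (c = list(a) is a copy, new object): c = [20, 5, 10]
After line 4 (b[0] = 20 * 2 = 40; only b mutates (copy)): a = [20, 5, 10], b = [40, 5, 10], c = [20, 5, 10]
After line 5 (a[0] = 20, c[0] = 20; result = True)

[40, 5, 10]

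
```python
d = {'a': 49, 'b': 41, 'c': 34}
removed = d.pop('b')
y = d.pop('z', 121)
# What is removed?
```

After line 1: d = {'a': 49, 'b': 41, 'c': 34}
After line 2 (pop 'b' returns 41): d = {'a': 49, 'c': 34}, removed = 41
After line 3 (pop 'z' missing, returns default 121): d = {'a': 49, 'c': 34}, y = 121

41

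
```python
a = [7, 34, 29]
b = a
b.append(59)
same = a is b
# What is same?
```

After line 1: a = [7, 34, 29]
After line 2 (b = a is an alias, same object): a = [7, 34, 29], b = [7, 34, 29]
After line 3 (b.append mutates the shared list): a = [7, 34, 29, 59], b = [7, 34, 29, 59]
After line 4 (same = a is b; same object -> True): same = True

True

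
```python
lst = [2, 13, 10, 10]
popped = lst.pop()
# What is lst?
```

[2, 13, 10]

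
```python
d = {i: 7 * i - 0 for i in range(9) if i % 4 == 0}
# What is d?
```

{0: 0, 4: 28, 8: 56}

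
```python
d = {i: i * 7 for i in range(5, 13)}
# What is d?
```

{5: 35, 6: 42, 7: 49, 8: 56, 9: 63, 10: 70, 11: 77, 12: 84}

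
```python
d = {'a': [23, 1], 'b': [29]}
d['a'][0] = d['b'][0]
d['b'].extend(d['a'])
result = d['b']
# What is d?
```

After line 1: d = {'a': [23, 1], 'b': [29]}
After line 2 (a[0] = b[0] = 29): d = {'a': [29, 1], 'b': [29]}
After line 3 (b.extend(a) appends [29, 1]): d = {'a': [29, 1], 'b': [29, 29, 1]}
After line 4: result = d['b'] = [29, 29, 1]

{'a': [29, 1], 'b': [29, 29, 1]}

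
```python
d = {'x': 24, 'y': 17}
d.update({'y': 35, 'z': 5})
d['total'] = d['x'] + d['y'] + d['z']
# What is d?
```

After line 1: d = {'x': 24, 'y': 17}
After line 2 (y overwritten, z added): d = {'x': 24, 'y': 35, 'z': 5}
After line 3 (total = 24 + 35 + 5 = 64): d = {'x': 24, 'y': 35, 'z': 5, 'total': 64}

{'x': 24, 'y': 35, 'z': 5, 'total': 64}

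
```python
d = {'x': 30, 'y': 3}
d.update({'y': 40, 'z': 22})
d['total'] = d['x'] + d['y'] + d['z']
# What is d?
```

After line 1: d = {'x': 30, 'y': 3}
After line 2 (y overwritten, z added): d = {'x': 30, 'y': 40, 'z': 22}
After line 3 (total = 30 + 40 + 22 = 92): d = {'x': 30, 'y': 40, 'z': 22, 'total': 92}

{'x': 30, 'y': 40, 'z': 22, 'total': 92}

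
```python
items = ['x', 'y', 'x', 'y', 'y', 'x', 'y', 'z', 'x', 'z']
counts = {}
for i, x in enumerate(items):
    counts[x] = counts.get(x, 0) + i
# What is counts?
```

Initial: counts = {}, items = ['x', 'y', 'x', 'y', 'y', 'x', 'y', 'z', 'x', 'z']
i=0, x='x': counts = {'x': 0}
i=1, x='y': counts = {'x': 0, 'y': 1}
i=2, x='x': counts = {'x': 2, 'y': 1}
i=3, x='y': counts = {'x': 2, 'y': 4}
i=4, x='y': counts = {'x': 2, 'y': 8}
i=5, x='x': counts = {'x': 7, 'y': 8}
i=6, x='y': counts = {'x': 7, 'y': 14}
i=7, x='z': counts = {'x': 7, 'y': 14, 'z': 7}
i=8, x='x': counts = {'x': 15, 'y': 14, 'z': 7}
i=9, x='z': counts = {'x': 15, 'y': 14, 'z': 16}

{'x': 15, 'y': 14, 'z': 16}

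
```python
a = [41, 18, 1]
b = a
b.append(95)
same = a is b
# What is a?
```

After line 1: a = [41, 18, 1]
After line 2 (b = a is an alias, same object): a = [41, 18, 1], b = [41, 18, 1]
After line 3 (b.append mutates the shared list): a = [41, 18, 1, 95], b = [41, 18, 1, 95]
After line 4 (same = a is b; same object -> True): same = True

[41, 18, 1, 95]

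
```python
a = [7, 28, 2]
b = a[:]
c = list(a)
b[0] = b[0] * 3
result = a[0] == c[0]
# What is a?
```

After line 1: a = [7, 28, 2]
After line 2 (b = a[:], copy): a = [7, 28, 2], b = [7, 28, 2]
After line 3 (c = list(a) is a copy, new object): c = [7, 28, 2]
After line 4 (b[0] = 7 * 3 = 21; only b mutates (copy)): a = [7, 28, 2], b = [21, 28, 2], c = [7, 28, 2]
After line 5 (a[0] = 7, c[0] = 7; result = True)

[7, 28, 2]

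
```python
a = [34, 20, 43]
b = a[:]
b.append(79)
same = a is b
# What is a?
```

After line 1: a = [34, 20, 43]
After line 2 (b = a[:] is a shallow copy, new object): a = [34, 20, 43], b = [34, 20, 43]
After line 3 (append only mutates b): a = [34, 20, 43], b = [34, 20, 43, 79]
After line 4 (same = a is b; different objects -> False): same = False

[34, 20, 43]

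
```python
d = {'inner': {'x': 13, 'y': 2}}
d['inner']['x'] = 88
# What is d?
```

After line 1: d = {'inner': {'x': 13, 'y': 2}}
After line 2 (inner x overwritten): d = {'inner': {'x': 88, 'y': 2}}

{'inner': {'x': 88, 'y': 2}}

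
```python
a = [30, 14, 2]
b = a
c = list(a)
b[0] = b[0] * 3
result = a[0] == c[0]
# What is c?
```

After line 1: a = [30, 14, 2]
After line 2 (b = a, alias): a = [30, 14, 2], b = [30, 14, 2]
After line 3 (c = list(a) is a copy, new object): c = [30, 14, 2]
After line 4 (b[0] = 30 * 3 = 90; mutates shared a/b): a = b = [90, 14, 2], c = [30, 14, 2]
After line 5 (a[0] = 90, c[0] = 30; result = False)

[30, 14, 2]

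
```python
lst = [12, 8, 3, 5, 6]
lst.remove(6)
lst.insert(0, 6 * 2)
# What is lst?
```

After line 1: lst = [12, 8, 3, 5, 6]
After line 2 (remove first 6): lst = [12, 8, 3, 5]
After line 3 (insert 12 at index 0): lst = [12, 12, 8, 3, 5]

[12, 12, 8, 3, 5]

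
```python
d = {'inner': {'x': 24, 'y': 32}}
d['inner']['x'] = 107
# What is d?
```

After line 1: d = {'inner': {'x': 24, 'y': 32}}
After line 2 (inner x overwritten): d = {'inner': {'x': 107, 'y': 32}}

{'inner': {'x': 107, 'y': 32}}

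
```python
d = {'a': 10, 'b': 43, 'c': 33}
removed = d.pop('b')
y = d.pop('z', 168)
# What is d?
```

After line 1: d = {'a': 10, 'b': 43, 'c': 33}
After line 2 (pop 'b' returns 43): d = {'a': 10, 'c': 33}, removed = 43
After line 3 (pop 'z' missing, returns default 168): d = {'a': 10, 'c': 33}, y = 168

{'a': 10, 'c': 33}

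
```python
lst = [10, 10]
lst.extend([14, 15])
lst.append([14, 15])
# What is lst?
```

After line 1: lst = [10, 10]
After line 2 (extend unpacks [14, 15]): lst = [10, 10, 14, 15]
After line 3 (append adds [14, 15] as single element): lst = [10, 10, 14, 15, [14, 15]]

[10, 10, 14, 15, [14, 15]]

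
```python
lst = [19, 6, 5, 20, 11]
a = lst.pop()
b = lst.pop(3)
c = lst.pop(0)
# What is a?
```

After line 1: lst = [19, 6, 5, 20, 11]
After line 2 (pop() -> a = 11): lst = [19, 6, 5, 20]
After line 3 (pop(3) -> b = 20): lst = [19, 6, 5]
After line 4 (pop(0) -> c = 19): lst = [6, 5]

11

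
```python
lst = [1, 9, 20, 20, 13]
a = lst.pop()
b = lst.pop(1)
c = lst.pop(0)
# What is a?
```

After line 1: lst = [1, 9, 20, 20, 13]
After line 2 (pop() -> a = 13): lst = [1, 9, 20, 20]
After line 3 (pop(1) -> b = 9): lst = [1, 20, 20]
After line 4 (pop(0) -> c = 1): lst = [20, 20]

13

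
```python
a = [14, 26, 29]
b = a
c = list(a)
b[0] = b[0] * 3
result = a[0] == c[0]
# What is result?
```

After line 1: a = [14, 26, 29]
After line 2 (b = a, alias): a = [14, 26, 29], b = [14, 26, 29]
After line 3 (c = list(a) is a copy, new object): c = [14, 26, 29]
After line 4 (b[0] = 14 * 3 = 42; mutates shared a/b): a = b = [42, 26, 29], c = [14, 26, 29]
After line 5 (a[0] = 42, c[0] = 14; result = False)

False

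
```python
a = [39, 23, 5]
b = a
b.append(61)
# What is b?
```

After line 1: a = [39, 23, 5]
After line 2 (b = a is an alias, same object): a = [39, 23, 5], b = [39, 23, 5]
After line 3 (b.append mutates the shared list): a = [39, 23, 5, 61], b = [39, 23, 5, 61]

[39, 23, 5, 61]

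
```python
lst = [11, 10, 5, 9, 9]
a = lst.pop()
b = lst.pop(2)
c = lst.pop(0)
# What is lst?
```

After line 1: lst = [11, 10, 5, 9, 9]
After line 2 (pop() -> a = 9): lst = [11, 10, 5, 9]
After line 3 (pop(2) -> b = 5): lst = [11, 10, 9]
After line 4 (pop(0) -> c = 11): lst = [10, 9]

[10, 9]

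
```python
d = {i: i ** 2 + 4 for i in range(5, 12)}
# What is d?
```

{5: 29, 6: 40, 7: 53, 8: 68, 9: 85, 10: 104, 11: 125}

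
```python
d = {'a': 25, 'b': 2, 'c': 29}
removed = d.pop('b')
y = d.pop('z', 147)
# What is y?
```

After line 1: d = {'a': 25, 'b': 2, 'c': 29}
After line 2 (pop 'b' returns 2): d = {'a': 25, 'c': 29}, removed = 2
After line 3 (pop 'z' missing, returns default 147): d = {'a': 25, 'c': 29}, y = 147

147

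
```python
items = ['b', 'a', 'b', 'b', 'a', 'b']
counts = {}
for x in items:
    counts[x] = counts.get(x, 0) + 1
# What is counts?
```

Initial: counts = {}, items = ['b', 'a', 'b', 'b', 'a', 'b']
See 'b': counts = {'b': 1}
See 'a': counts = {'b': 1, 'a': 1}
See 'b': counts = {'b': 2, 'a': 1}
See 'b': counts = {'b': 3, 'a': 1}
See 'a': counts = {'b': 3, 'a': 2}
See 'b': counts = {'b': 4, 'a': 2}

{'b': 4, 'a': 2}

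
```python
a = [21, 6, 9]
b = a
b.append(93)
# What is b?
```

After line 1: a = [21, 6, 9]
After line 2 (b = a is an alias, same object): a = [21, 6, 9], b = [21, 6, 9]
After line 3 (b.append mutates the shared list): a = [21, 6, 9, 93], b = [21, 6, 9, 93]

[21, 6, 9, 93]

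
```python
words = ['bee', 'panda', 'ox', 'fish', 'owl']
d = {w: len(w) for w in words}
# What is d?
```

{'bee': 3, 'panda': 5, 'ox': 2, 'fish': 4, 'owl': 3}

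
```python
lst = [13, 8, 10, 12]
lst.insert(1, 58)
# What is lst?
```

[13, 58, 8, 10, 12]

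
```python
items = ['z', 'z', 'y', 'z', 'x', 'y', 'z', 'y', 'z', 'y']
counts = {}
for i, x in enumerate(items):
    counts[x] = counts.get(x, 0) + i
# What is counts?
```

Initial: counts = {}, items = ['z', 'z', 'y', 'z', 'x', 'y', 'z', 'y', 'z', 'y']
i=0, x='z': counts = {'z': 0}
i=1, x='z': counts = {'z': 1}
i=2, x='y': counts = {'z': 1, 'y': 2}
i=3, x='z': counts = {'z': 4, 'y': 2}
i=4, x='x': counts = {'z': 4, 'y': 2, 'x': 4}
i=5, x='y': counts = {'z': 4, 'y': 7, 'x': 4}
i=6, x='z': counts = {'z': 10, 'y': 7, 'x': 4}
i=7, x='y': counts = {'z': 10, 'y': 14, 'x': 4}
i=8, x='z': counts = {'z': 18, 'y': 14, 'x': 4}
i=9, x='y': counts = {'z': 18, 'y': 23, 'x': 4}

{'z': 18, 'y': 23, 'x': 4}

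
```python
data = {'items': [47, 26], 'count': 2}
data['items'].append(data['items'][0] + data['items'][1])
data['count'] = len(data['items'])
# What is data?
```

After line 1: data = {'items': [47, 26], 'count': 2}
After line 2 (append 47 + 26 = 73): data = {'items': [47, 26, 73], 'count': 2}
After line 3 (count = len(items) = 3): data = {'items': [47, 26, 73], 'count': 3}

{'items': [47, 26, 73], 'count': 3}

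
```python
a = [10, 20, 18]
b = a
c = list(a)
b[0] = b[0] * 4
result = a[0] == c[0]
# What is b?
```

After line 1: a = [10, 20, 18]
After line 2 (b = a, alias): a = [10, 20, 18], b = [10, 20, 18]
After line 3 (c = list(a) is a copy, new object): c = [10, 20, 18]
After line 4 (b[0] = 10 * 4 = 40; mutates shared a/b): a = b = [40, 20, 18], c = [10, 20, 18]
After line 5 (a[0] = 40, c[0] = 10; result = False)

[40, 20, 18]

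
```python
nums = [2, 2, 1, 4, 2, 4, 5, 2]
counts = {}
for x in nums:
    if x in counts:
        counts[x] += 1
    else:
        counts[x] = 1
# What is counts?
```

Initial: counts = {}, nums = [2, 2, 1, 4, 2, 4, 5, 2]
See 2: counts = {2: 1}
See 2: counts = {2: 2}
See 1: counts = {2: 2, 1: 1}
See 4: counts = {2: 2, 1: 1, 4: 1}
See 2: counts = {2: 3, 1: 1, 4: 1}
See 4: counts = {2: 3, 1: 1, 4: 2}
See 5: counts = {2: 3, 1: 1, 4: 2, 5: 1}
See 2: counts = {2: 4, 1: 1, 4: 2, 5: 1}

{2: 4, 1: 1, 4: 2, 5: 1}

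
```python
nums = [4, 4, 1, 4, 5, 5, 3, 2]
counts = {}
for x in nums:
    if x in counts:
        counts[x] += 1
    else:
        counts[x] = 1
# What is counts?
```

Initial: counts = {}, nums = [4, 4, 1, 4, 5, 5, 3, 2]
See 4: counts = {4: 1}
See 4: counts = {4: 2}
See 1: counts = {4: 2, 1: 1}
See 4: counts = {4: 3, 1: 1}
See 5: counts = {4: 3, 1: 1, 5: 1}
See 5: counts = {4: 3, 1: 1, 5: 2}
See 3: counts = {4: 3, 1: 1, 5: 2, 3: 1}
See 2: counts = {4: 3, 1: 1, 5: 2, 3: 1, 2: 1}

{4: 3, 1: 1, 5: 2, 3: 1, 2: 1}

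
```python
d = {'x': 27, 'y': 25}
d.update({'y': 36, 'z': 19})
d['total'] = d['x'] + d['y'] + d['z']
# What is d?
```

After line 1: d = {'x': 27, 'y': 25}
After line 2 (y overwritten, z added): d = {'x': 27, 'y': 36, 'z': 19}
After line 3 (total = 27 + 36 + 19 = 82): d = {'x': 27, 'y': 36, 'z': 19, 'total': 82}

{'x': 27, 'y': 36, 'z': 19, 'total': 82}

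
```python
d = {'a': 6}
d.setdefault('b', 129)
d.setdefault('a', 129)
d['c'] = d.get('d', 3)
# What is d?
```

After line 1: d = {'a': 6}
After line 2 (setdefault adds 'b'=129): d = {'a': 6, 'b': 129}
After line 3 (setdefault 'a' no-op, already exists): d = {'a': 6, 'b': 129}
After line 4 (get('d', 3) returns default since 'd' not in d): d = {'a': 6, 'b': 129, 'c': 3}

{'a': 6, 'b': 129, 'c': 3}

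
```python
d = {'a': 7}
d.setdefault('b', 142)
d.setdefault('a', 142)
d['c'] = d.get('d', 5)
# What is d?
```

After line 1: d = {'a': 7}
After line 2 (setdefault adds 'b'=142): d = {'a': 7, 'b': 142}
After line 3 (setdefault 'a' no-op, already exists): d = {'a': 7, 'b': 142}
After line 4 (get('d', 5) returns default since 'd' not in d): d = {'a': 7, 'b': 142, 'c': 5}

{'a': 7, 'b': 142, 'c': 5}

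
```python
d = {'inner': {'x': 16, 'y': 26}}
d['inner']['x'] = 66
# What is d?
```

After line 1: d = {'inner': {'x': 16, 'y': 26}}
After line 2 (inner x overwritten): d = {'inner': {'x': 66, 'y': 26}}

{'inner': {'x': 66, 'y': 26}}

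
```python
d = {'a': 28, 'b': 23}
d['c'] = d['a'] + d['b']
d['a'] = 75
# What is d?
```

After line 1: d = {'a': 28, 'b': 23}
After line 2 (d['c'] = 28 + 23): d = {'a': 28, 'b': 23, 'c': 51}
After line 3: d = {'a': 75, 'b': 23, 'c': 51}

{'a': 75, 'b': 23, 'c': 51}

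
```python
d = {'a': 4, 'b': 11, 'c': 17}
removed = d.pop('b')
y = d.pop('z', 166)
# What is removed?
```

After line 1: d = {'a': 4, 'b': 11, 'c': 17}
After line 2 (pop 'b' returns 11): d = {'a': 4, 'c': 17}, removed = 11
After line 3 (pop 'z' missing, returns default 166): d = {'a': 4, 'c': 17}, y = 166

11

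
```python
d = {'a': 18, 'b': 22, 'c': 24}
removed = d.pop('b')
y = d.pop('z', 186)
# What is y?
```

After line 1: d = {'a': 18, 'b': 22, 'c': 24}
After line 2 (pop 'b' returns 22): d = {'a': 18, 'c': 24}, removed = 22
After line 3 (pop 'z' missing, returns default 186): d = {'a': 18, 'c': 24}, y = 186

186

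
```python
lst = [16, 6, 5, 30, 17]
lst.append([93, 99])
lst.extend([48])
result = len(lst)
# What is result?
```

After line 1: lst = [16, 6, 5, 30, 17]
After line 2 (append adds [93, 99] as single element): lst = [16, 6, 5, 30, 17, [93, 99]]
After line 3 (extend unpacks [48], adds 48): lst = [16, 6, 5, 30, 17, [93, 99], 48]
After line 4: result = len(lst) = 7

7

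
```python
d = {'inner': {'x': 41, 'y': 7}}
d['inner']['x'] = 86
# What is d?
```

After line 1: d = {'inner': {'x': 41, 'y': 7}}
After line 2 (inner x overwritten): d = {'inner': {'x': 86, 'y': 7}}

{'inner': {'x': 86, 'y': 7}}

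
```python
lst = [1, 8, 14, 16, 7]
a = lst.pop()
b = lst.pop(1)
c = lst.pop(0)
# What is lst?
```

After line 1: lst = [1, 8, 14, 16, 7]
After line 2 (pop() -> a = 7): lst = [1, 8, 14, 16]
After line 3 (pop(1) -> b = 8): lst = [1, 14, 16]
After line 4 (pop(0) -> c = 1): lst = [14, 16]

[14, 16]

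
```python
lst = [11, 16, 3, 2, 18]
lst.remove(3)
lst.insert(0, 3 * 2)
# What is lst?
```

After line 1: lst = [11, 16, 3, 2, 18]
After line 2 (remove first 3): lst = [11, 16, 2, 18]
After line 3 (insert 6 at index 0): lst = [6, 11, 16, 2, 18]

[6, 11, 16, 2, 18]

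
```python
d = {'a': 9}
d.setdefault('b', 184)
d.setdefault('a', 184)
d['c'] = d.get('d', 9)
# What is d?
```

After line 1: d = {'a': 9}
After line 2 (setdefault adds 'b'=184): d = {'a': 9, 'b': 184}
After line 3 (setdefault 'a' no-op, already exists): d = {'a': 9, 'b': 184}
After line 4 (get('d', 9) returns default since 'd' not in d): d = {'a': 9, 'b': 184, 'c': 9}

{'a': 9, 'b': 184, 'c': 9}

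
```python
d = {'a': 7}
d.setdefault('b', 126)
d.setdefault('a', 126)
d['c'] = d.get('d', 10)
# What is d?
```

After line 1: d = {'a': 7}
After line 2 (setdefault adds 'b'=126): d = {'a': 7, 'b': 126}
After line 3 (setdefault 'a' no-op, already exists): d = {'a': 7, 'b': 126}
After line 4 (get('d', 10) returns default since 'd' not in d): d = {'a': 7, 'b': 126, 'c': 10}

{'a': 7, 'b': 126, 'c': 10}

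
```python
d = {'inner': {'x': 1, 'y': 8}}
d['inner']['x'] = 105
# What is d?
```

After line 1: d = {'inner': {'x': 1, 'y': 8}}
After line 2 (inner x overwritten): d = {'inner': {'x': 105, 'y': 8}}

{'inner': {'x': 105, 'y': 8}}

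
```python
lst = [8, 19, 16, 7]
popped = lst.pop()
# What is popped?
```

7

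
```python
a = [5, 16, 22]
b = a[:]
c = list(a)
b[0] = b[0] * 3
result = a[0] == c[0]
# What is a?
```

After line 1: a = [5, 16, 22]
After line 2 (b = a[:], copy): a = [5, 16, 22], b = [5, 16, 22]
After line 3 (c = list(a) is a copy, new object): c = [5, 16, 22]
After line 4 (b[0] = 5 * 3 = 15; only b mutates (copy)): a = [5, 16, 22], b = [15, 16, 22], c = [5, 16, 22]
After line 5 (a[0] = 5, c[0] = 5; result = True)

[5, 16, 22]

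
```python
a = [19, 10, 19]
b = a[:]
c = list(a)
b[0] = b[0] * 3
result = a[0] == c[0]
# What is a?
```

After line 1: a = [19, 10, 19]
After line 2 (b = a[:], copy): a = [19, 10, 19], b = [19, 10, 19]
After line 3 (c = list(a) is a copy, new object): c = [19, 10, 19]
After line 4 (b[0] = 19 * 3 = 57; only b mutates (copy)): a = [19, 10, 19], b = [57, 10, 19], c = [19, 10, 19]
After line 5 (a[0] = 19, c[0] = 19; result = True)

[19, 10, 19]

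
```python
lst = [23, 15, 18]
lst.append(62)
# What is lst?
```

[23, 15, 18, 62]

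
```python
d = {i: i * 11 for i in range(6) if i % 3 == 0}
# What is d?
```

{0: 0, 3: 33}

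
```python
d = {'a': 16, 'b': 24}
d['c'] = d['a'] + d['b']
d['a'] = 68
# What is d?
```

After line 1: d = {'a': 16, 'b': 24}
After line 2 (d['c'] = 16 + 24): d = {'a': 16, 'b': 24, 'c': 40}
After line 3: d = {'a': 68, 'b': 24, 'c': 40}

{'a': 68, 'b': 24, 'c': 40}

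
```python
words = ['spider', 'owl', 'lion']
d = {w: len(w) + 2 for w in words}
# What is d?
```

{'spider': 8, 'owl': 5, 'lion': 6}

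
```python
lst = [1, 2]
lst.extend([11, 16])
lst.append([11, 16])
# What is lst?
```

After line 1: lst = [1, 2]
After line 2 (extend unpacks [11, 16]): lst = [1, 2, 11, 16]
After line 3 (append adds [11, 16] as single element): lst = [1, 2, 11, 16, [11, 16]]

[1, 2, 11, 16, [11, 16]]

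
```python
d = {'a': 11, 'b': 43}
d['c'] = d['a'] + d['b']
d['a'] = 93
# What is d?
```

After line 1: d = {'a': 11, 'b': 43}
After line 2 (d['c'] = 11 + 43): d = {'a': 11, 'b': 43, 'c': 54}
After line 3: d = {'a': 93, 'b': 43, 'c': 54}

{'a': 93, 'b': 43, 'c': 54}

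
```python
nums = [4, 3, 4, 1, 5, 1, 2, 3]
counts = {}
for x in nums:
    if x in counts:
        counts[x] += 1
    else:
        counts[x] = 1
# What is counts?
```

Initial: counts = {}, nums = [4, 3, 4, 1, 5, 1, 2, 3]
See 4: counts = {4: 1}
See 3: counts = {4: 1, 3: 1}
See 4: counts = {4: 2, 3: 1}
See 1: counts = {4: 2, 3: 1, 1: 1}
See 5: counts = {4: 2, 3: 1, 1: 1, 5: 1}
See 1: counts = {4: 2, 3: 1, 1: 2, 5: 1}
See 2: counts = {4: 2, 3: 1, 1: 2, 5: 1, 2: 1}
See 3: counts = {4: 2, 3: 2, 1: 2, 5: 1, 2: 1}

{4: 2, 3: 2, 1: 2, 5: 1, 2: 1}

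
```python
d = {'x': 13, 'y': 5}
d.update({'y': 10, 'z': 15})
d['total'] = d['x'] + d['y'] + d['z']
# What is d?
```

After line 1: d = {'x': 13, 'y': 5}
After line 2 (y overwritten, z added): d = {'x': 13, 'y': 10, 'z': 15}
After line 3 (total = 13 + 10 + 15 = 38): d = {'x': 13, 'y': 10, 'z': 15, 'total': 38}

{'x': 13, 'y': 10, 'z': 15, 'total': 38}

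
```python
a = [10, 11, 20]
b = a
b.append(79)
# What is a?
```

After line 1: a = [10, 11, 20]
After line 2 (b = a is an alias, same object): a = [10, 11, 20], b = [10, 11, 20]
After line 3 (b.append mutates the shared list): a = [10, 11, 20, 79], b = [10, 11, 20, 79]

[10, 11, 20, 79]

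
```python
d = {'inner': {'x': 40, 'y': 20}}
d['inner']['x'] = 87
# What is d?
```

After line 1: d = {'inner': {'x': 40, 'y': 20}}
After line 2 (inner x overwritten): d = {'inner': {'x': 87, 'y': 20}}

{'inner': {'x': 87, 'y': 20}}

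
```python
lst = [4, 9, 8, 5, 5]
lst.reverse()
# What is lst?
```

[5, 5, 8, 9, 4]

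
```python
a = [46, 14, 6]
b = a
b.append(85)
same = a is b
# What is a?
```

After line 1: a = [46, 14, 6]
After line 2 (b = a is an alias, same object): a = [46, 14, 6], b = [46, 14, 6]
After line 3 (b.append mutates the shared list): a = [46, 14, 6, 85], b = [46, 14, 6, 85]
After line 4 (same = a is b; same object -> True): same = True

[46, 14, 6, 85]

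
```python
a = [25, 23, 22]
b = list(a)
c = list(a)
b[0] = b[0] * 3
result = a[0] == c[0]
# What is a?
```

After line 1: a = [25, 23, 22]
After line 2 (b = list(a), copy): a = [25, 23, 22], b = [25, 23, 22]
After line 3 (c = list(a) is a copy, new object): c = [25, 23, 22]
After line 4 (b[0] = 25 * 3 = 75; only b mutates (copy)): a = [25, 23, 22], b = [75, 23, 22], c = [25, 23, 22]
After line 5 (a[0] = 25, c[0] = 25; result = True)

[25, 23, 22]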